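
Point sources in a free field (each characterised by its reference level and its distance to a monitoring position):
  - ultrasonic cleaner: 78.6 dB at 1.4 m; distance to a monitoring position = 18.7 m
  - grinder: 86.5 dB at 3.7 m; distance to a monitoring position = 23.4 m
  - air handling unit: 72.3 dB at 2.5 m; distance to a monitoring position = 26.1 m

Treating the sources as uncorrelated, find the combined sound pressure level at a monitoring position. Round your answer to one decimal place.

70.7 dB

Propagate each source to the receiver with L = L_ref − 20·log₁₀(r/r_ref), then add intensities.
ultrasonic cleaner: 78.6 − 20·log₁₀(18.7/1.4) = 78.6 − 22.51 = 56.09 dB.
grinder: 86.5 − 20·log₁₀(23.4/3.7) = 86.5 − 16.02 = 70.48 dB.
air handling unit: 72.3 − 20·log₁₀(26.1/2.5) = 72.3 − 20.37 = 51.93 dB.
Σ 10^(L/10) = 1.173e+07 → L_total = 10·log₁₀(1.173e+07) = 70.69 dB.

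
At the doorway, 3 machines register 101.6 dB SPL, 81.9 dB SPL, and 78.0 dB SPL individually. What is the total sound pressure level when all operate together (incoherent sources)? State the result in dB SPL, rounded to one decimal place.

101.7 dB SPL

For uncorrelated sources the intensities add, so convert each level to linear form, sum, and take 10·log₁₀ of the total.
Σ 10^(L/10) = 10^(101.6/10) + 10^(81.9/10) + 10^(78.0/10) = 1.467e+10.
L_total = 10·log₁₀(1.467e+10) = 101.67 dB SPL.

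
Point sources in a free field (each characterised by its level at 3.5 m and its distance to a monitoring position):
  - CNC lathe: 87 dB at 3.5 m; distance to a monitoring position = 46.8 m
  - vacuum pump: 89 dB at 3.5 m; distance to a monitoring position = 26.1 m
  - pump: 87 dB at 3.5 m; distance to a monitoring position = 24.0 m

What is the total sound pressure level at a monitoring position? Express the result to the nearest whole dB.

74 dB

Propagate each source to the receiver with L = L_ref − 20·log₁₀(r/r_ref), then add intensities.
CNC lathe: 87 − 20·log₁₀(46.8/3.5) = 87 − 22.52 = 64.48 dB.
vacuum pump: 89 − 20·log₁₀(26.1/3.5) = 89 − 17.45 = 71.55 dB.
pump: 87 − 20·log₁₀(24.0/3.5) = 87 − 16.72 = 70.28 dB.
Σ 10^(L/10) = 2.775e+07 → L_total = 10·log₁₀(2.775e+07) = 74.43 dB.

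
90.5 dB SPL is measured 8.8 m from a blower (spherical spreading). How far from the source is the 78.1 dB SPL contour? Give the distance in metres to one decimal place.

For a point source L₁ − L₂ = 20·log₁₀(r₂/r₁), so r₂ = r₁·10^((L₁−L₂)/20).
r₂ = 8.8·10^((90.5−78.1)/20) = 8.8·10^(12.4/20) = 36.68 m.

36.7 m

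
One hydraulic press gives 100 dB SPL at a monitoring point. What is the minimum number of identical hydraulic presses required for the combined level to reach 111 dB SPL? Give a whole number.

N identical sources give L₁ + 10·log₁₀ N, so require 10·log₁₀ N ≥ 111 − 100 = 11.0 dB.
N ≥ 10^(11.0/10) = 12.589, so N = 13.

13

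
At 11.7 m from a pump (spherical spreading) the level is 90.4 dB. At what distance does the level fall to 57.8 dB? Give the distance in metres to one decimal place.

499.1 m

The 32.6 dB drop corresponds to a distance ratio of 10^(32.6/20) for a point source.
r₂ = 11.7·10^((90.4−57.8)/20) = 11.7·10^(32.6/20) = 499.10 m.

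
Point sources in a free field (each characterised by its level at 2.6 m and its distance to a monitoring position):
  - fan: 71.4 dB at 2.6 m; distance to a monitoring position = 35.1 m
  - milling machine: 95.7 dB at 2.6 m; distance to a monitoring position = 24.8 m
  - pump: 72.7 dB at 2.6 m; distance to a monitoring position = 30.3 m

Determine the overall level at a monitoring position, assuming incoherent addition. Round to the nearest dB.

First find each source's level at the receiver (point-source: −20·log₁₀(r/r_ref)), then combine on an intensity basis.
fan: 71.4 − 20·log₁₀(35.1/2.6) = 71.4 − 22.61 = 48.79 dB.
milling machine: 95.7 − 20·log₁₀(24.8/2.6) = 95.7 − 19.59 = 76.11 dB.
pump: 72.7 − 20·log₁₀(30.3/2.6) = 72.7 − 21.33 = 51.37 dB.
Σ 10^(L/10) = 4.105e+07 → L_total = 10·log₁₀(4.105e+07) = 76.13 dB.

76 dB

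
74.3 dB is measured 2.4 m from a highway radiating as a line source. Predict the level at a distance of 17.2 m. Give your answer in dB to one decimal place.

65.7 dB

Cylindrical spreading from a line source gives a 10·log₁₀(r₂/r₁) drop.
L₂ = 74.3 − 10·log₁₀(17.2/2.4) = 74.3 − 8.553 = 65.75 dB.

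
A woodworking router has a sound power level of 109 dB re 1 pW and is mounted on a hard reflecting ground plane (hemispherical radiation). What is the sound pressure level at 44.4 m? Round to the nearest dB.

68 dB

Free-field hemispherical radiation: L_p = L_w − 10·log₁₀(2π·r²), r = 44.4 m.
2π·r² = 1.239e+04 m², 10·log₁₀ of that is 40.929 dB.
L_p = 109 − 40.929 = 68.07 dB.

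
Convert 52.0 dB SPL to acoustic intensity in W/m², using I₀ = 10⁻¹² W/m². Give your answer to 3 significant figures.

I = I₀·10^(L/10) = 10⁻¹² × 10^(52.0/10) = 10^(-6.800).

1.58e-07 W/m²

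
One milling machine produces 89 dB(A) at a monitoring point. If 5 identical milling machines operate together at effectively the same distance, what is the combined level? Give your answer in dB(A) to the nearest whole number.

With 5 equal, uncorrelated contributions the intensity is 5× that of one unit, giving a rise of 10·log₁₀ 5.
L_total = 89 + 10·log₁₀(5) = 89 + 6.990 = 95.99 dB(A).

96 dB(A)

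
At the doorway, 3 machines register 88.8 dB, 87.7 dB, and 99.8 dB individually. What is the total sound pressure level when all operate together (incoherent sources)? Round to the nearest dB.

For uncorrelated sources the intensities add, so convert each level to linear form, sum, and take 10·log₁₀ of the total.
Σ 10^(L/10) = 10^(88.8/10) + 10^(87.7/10) + 10^(99.8/10) = 1.090e+10.
L_total = 10·log₁₀(1.090e+10) = 100.37 dB.

100 dB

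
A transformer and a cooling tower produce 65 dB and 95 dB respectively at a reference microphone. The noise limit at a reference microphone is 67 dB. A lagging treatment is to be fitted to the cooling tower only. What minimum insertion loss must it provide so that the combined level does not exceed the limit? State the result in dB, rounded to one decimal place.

The untreated sources together contribute 10^(65/10) = 3.162e+06, i.e. 65.00 dB.
The limit corresponds to 10^(67/10) = 5.012e+06; subtracting the fixed part leaves 1.850e+06 for the cooling tower, i.e. 62.67 dB.
Required insertion loss = 95 − 62.67 = 32.33 dB.

32.3 dB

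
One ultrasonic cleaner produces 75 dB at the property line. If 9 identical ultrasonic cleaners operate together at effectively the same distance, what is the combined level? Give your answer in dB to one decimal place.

With 9 equal, uncorrelated contributions the intensity is 9× that of one unit, giving a rise of 10·log₁₀ 9.
L_total = 75 + 10·log₁₀(9) = 75 + 9.542 = 84.54 dB.

84.5 dB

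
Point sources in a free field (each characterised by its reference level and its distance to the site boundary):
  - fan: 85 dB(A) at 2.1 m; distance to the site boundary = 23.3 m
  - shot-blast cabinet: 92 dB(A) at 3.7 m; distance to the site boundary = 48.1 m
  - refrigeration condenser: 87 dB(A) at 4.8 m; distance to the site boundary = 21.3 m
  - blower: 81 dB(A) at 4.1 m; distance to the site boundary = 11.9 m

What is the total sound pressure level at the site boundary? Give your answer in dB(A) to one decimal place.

77.2 dB(A)

Propagate each source to the receiver with L = L_ref − 20·log₁₀(r/r_ref), then add intensities.
fan: 85 − 20·log₁₀(23.3/2.1) = 85 − 20.90 = 64.10 dB(A).
shot-blast cabinet: 92 − 20·log₁₀(48.1/3.7) = 92 − 22.28 = 69.72 dB(A).
refrigeration condenser: 87 − 20·log₁₀(21.3/4.8) = 87 − 12.94 = 74.06 dB(A).
blower: 81 − 20·log₁₀(11.9/4.1) = 81 − 9.26 = 71.74 dB(A).
Σ 10^(L/10) = 5.234e+07 → L_total = 10·log₁₀(5.234e+07) = 77.19 dB(A).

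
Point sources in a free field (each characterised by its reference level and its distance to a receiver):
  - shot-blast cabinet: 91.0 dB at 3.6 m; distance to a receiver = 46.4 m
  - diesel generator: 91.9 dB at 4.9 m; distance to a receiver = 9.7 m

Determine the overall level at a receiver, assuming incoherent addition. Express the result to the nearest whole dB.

Propagate each source to the receiver with L = L_ref − 20·log₁₀(r/r_ref), then add intensities.
shot-blast cabinet: 91.0 − 20·log₁₀(46.4/3.6) = 91.0 − 22.20 = 68.80 dB.
diesel generator: 91.9 − 20·log₁₀(9.7/4.9) = 91.9 − 5.93 = 85.97 dB.
Σ 10^(L/10) = 4.028e+08 → L_total = 10·log₁₀(4.028e+08) = 86.05 dB.

86 dB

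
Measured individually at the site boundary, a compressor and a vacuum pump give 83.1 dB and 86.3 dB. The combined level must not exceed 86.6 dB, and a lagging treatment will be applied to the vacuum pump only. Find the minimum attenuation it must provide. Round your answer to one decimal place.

Fixed contribution from the other source: Σ 10^(L/10) = 10^(83.1/10) = 2.042e+08 (83.10 dB).
The limit corresponds to 10^(86.6/10) = 4.571e+08; subtracting the fixed part leaves 2.529e+08 for the vacuum pump, i.e. 84.03 dB.
Required insertion loss = 86.3 − 84.03 = 2.27 dB.

2.3 dB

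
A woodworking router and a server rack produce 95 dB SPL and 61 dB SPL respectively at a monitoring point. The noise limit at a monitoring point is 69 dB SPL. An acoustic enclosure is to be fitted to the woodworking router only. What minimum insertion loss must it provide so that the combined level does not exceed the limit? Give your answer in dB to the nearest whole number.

Everything except the woodworking router sums to 10^(61/10) = 1.259e+06 in linear terms, 61.00 dB SPL.
To meet 69 dB SPL overall, the treated woodworking router may contribute at most 10^(69/10) − 1.259e+06 = 6.684e+06, i.e. 68.25 dB SPL.
Required insertion loss = 95 − 68.25 = 26.75 dB.

27 dB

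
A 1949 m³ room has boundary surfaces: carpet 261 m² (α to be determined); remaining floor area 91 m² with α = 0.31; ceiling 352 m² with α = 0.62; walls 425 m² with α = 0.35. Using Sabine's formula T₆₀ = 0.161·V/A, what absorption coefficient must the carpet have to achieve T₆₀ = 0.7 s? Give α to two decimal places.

0.20

A = 0.161·V/T₆₀ = 0.161·1949/0.7 = 448.27 m² sabins.
Absorption from the other surfaces = 91·0.31 + 352·0.62 + 425·0.35 = 395.20 m², so the carpet must supply 53.07 m² over 261 m².
α = 53.07/261 = 0.203.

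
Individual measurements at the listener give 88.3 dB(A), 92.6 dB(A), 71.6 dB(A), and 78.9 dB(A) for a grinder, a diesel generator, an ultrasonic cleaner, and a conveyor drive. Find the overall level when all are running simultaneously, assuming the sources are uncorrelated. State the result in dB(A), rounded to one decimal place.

For uncorrelated sources the intensities add, so convert each level to linear form, sum, and take 10·log₁₀ of the total.
Σ 10^(L/10) = 10^(88.3/10) + 10^(92.6/10) + 10^(71.6/10) + 10^(78.9/10) = 2.588e+09.
L_total = 10·log₁₀(2.588e+09) = 94.13 dB(A).

94.1 dB(A)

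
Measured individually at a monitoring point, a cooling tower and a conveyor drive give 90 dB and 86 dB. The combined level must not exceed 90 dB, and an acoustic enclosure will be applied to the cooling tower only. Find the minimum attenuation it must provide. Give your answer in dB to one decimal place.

2.2 dB

The untreated sources together contribute 10^(86/10) = 3.981e+08, i.e. 86.00 dB.
To meet 90 dB overall, the treated cooling tower may contribute at most 10^(90/10) − 3.981e+08 = 6.019e+08, i.e. 87.80 dB.
So the cooling tower must be reduced from 90 to 87.80 dB: IL = 2.20 dB.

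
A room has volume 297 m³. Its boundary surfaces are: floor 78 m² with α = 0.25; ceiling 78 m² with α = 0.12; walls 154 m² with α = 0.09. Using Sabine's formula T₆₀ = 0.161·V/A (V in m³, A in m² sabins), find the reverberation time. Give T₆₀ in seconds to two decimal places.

1.12 s

A = Σ Sᵢαᵢ = 78·0.25 + 78·0.12 + 154·0.09 = 42.72 m².
T₆₀ = 0.161 × 297 / 42.72 = 1.119 s.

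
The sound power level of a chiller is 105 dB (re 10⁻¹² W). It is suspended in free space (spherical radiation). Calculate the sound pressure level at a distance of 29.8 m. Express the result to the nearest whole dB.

Free-field spherical radiation: L_p = L_w − 10·log₁₀(4π·r²), r = 29.8 m.
4π·r² = 1.116e+04 m², 10·log₁₀ of that is 40.476 dB.
L_p = 105 − 40.476 = 64.52 dB.

65 dB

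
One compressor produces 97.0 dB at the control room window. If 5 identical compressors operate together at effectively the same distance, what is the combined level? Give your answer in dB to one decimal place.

104.0 dB

With 5 equal, uncorrelated contributions the intensity is 5× that of one unit, giving a rise of 10·log₁₀ 5.
L_total = 97.0 + 10·log₁₀(5) = 97.0 + 6.990 = 103.99 dB.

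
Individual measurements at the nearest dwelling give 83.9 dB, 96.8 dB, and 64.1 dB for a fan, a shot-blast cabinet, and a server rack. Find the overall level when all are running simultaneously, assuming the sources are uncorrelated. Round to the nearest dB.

97 dB

For uncorrelated sources the intensities add, so convert each level to linear form, sum, and take 10·log₁₀ of the total.
Σ 10^(L/10) = 10^(83.9/10) + 10^(96.8/10) + 10^(64.1/10) = 5.034e+09.
L_total = 10·log₁₀(5.034e+09) = 97.02 dB.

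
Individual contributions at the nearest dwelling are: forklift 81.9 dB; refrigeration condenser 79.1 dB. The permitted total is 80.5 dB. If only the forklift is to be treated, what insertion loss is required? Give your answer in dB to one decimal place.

The untreated sources together contribute 10^(79.1/10) = 8.128e+07, i.e. 79.10 dB.
To meet 80.5 dB overall, the treated forklift may contribute at most 10^(80.5/10) − 8.128e+07 = 3.092e+07, i.e. 74.90 dB.
Required insertion loss = 81.9 − 74.90 = 7.00 dB.

7.0 dB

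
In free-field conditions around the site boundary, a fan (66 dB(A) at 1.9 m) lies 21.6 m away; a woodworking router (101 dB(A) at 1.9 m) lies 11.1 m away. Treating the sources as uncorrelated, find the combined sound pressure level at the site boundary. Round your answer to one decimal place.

85.7 dB(A)

Apply inverse-square spreading to bring every level to the receiver, then sum 10^(L/10).
fan: 66 − 20·log₁₀(21.6/1.9) = 66 − 21.11 = 44.89 dB(A).
woodworking router: 101 − 20·log₁₀(11.1/1.9) = 101 − 15.33 = 85.67 dB(A).
Σ 10^(L/10) = 3.689e+08 → L_total = 10·log₁₀(3.689e+08) = 85.67 dB(A).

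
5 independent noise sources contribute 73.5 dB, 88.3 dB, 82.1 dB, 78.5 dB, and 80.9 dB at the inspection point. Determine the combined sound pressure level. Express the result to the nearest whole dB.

For uncorrelated sources the intensities add, so convert each level to linear form, sum, and take 10·log₁₀ of the total.
Σ 10^(L/10) = 10^(73.5/10) + 10^(88.3/10) + 10^(82.1/10) + 10^(78.5/10) + 10^(80.9/10) = 1.054e+09.
L_total = 10·log₁₀(1.054e+09) = 90.23 dB.

90 dB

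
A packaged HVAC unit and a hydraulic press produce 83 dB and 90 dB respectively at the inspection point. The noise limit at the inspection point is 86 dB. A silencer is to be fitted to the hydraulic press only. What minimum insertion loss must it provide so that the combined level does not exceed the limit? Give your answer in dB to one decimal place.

7.0 dB

The untreated sources together contribute 10^(83/10) = 1.995e+08, i.e. 83.00 dB.
To meet 86 dB overall, the treated hydraulic press may contribute at most 10^(86/10) − 1.995e+08 = 1.986e+08, i.e. 82.98 dB.
So the hydraulic press must be reduced from 90 to 82.98 dB: IL = 7.02 dB.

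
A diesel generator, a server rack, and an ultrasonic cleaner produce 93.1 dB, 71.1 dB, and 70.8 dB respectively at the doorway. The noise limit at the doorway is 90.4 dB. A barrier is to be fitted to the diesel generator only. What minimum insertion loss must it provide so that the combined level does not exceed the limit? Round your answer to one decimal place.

2.8 dB

Everything except the diesel generator sums to 10^(71.1/10) + 10^(70.8/10) = 2.491e+07 in linear terms, 73.96 dB.
To meet 90.4 dB overall, the treated diesel generator may contribute at most 10^(90.4/10) − 2.491e+07 = 1.072e+09, i.e. 90.30 dB.
So the diesel generator must be reduced from 93.1 to 90.30 dB: IL = 2.80 dB.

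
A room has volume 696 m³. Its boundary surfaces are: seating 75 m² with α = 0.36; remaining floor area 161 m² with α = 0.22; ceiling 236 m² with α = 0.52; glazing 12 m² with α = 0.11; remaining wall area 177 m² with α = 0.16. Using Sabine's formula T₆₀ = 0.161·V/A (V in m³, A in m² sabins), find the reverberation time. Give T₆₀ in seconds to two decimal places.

Summing Sᵢαᵢ: 75·0.36 + 161·0.22 + 236·0.52 + 12·0.11 + 177·0.16 = 214.78 m².
T₆₀ = 0.161·V/A = 0.161·696/214.78 = 0.522 s.

0.52 s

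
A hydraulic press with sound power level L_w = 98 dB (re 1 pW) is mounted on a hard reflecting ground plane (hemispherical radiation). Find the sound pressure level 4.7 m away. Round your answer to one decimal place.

76.6 dB

L_p = L_w − 10·log₁₀(2π·r²) with r = 4.7 m.
2π·r² = 138.8 m², 10·log₁₀ of that is 21.424 dB.
L_p = 98 − 21.424 = 76.58 dB.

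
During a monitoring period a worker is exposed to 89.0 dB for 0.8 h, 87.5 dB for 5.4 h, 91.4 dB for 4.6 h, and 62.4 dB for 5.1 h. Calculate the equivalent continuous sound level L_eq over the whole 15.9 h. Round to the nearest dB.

88 dB

The energy average is taken in the linear domain: L_eq = 10·log₁₀[(Σ tᵢ·10^(Lᵢ/10))/T], T = 15.9 h.
Σ tᵢ·10^(Lᵢ/10) = 0.8·10^(89.0/10) + 5.4·10^(87.5/10) + 4.6·10^(91.4/10) + 5.1·10^(62.4/10) = 1.003e+10.
L_eq = 10·log₁₀(1.003e+10/15.9) = 88.00 dB.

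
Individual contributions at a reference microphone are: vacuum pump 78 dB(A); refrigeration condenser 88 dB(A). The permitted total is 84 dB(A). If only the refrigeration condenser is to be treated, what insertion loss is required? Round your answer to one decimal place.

Fixed contribution from the other source: Σ 10^(L/10) = 10^(78/10) = 6.310e+07 (78.00 dB(A)).
The limit corresponds to 10^(84/10) = 2.512e+08; subtracting the fixed part leaves 1.881e+08 for the refrigeration condenser, i.e. 82.74 dB(A).
So the refrigeration condenser must be reduced from 88 to 82.74 dB(A): IL = 5.26 dB.

5.3 dB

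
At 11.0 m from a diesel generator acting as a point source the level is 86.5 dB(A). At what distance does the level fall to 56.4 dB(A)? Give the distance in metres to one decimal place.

351.9 m

Point-source spreading drops the level by 20·log₁₀(r₂/r₁); inverting, r₂/r₁ = 10^(ΔL/20).
r₂ = 11.0·10^((86.5−56.4)/20) = 11.0·10^(30.1/20) = 351.88 m.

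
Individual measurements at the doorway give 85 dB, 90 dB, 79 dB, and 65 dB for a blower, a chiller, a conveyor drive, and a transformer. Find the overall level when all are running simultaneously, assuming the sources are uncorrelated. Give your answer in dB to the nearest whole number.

For uncorrelated sources the intensities add, so convert each level to linear form, sum, and take 10·log₁₀ of the total.
Σ 10^(L/10) = 10^(85/10) + 10^(90/10) + 10^(79/10) + 10^(65/10) = 1.399e+09.
L_total = 10·log₁₀(1.399e+09) = 91.46 dB.

91 dB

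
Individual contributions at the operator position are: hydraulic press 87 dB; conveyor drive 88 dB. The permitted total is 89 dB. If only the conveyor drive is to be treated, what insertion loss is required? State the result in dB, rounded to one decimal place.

3.3 dB

Fixed contribution from the other source: Σ 10^(L/10) = 10^(87/10) = 5.012e+08 (87.00 dB).
The limit corresponds to 10^(89/10) = 7.943e+08; subtracting the fixed part leaves 2.931e+08 for the conveyor drive, i.e. 84.67 dB.
Required insertion loss = 88 − 84.67 = 3.33 dB.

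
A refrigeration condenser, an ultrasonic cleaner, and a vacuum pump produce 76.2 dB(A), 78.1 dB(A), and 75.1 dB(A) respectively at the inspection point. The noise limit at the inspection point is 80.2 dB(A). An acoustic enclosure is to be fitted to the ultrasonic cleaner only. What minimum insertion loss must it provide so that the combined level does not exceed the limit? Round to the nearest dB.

The untreated sources together contribute 10^(76.2/10) + 10^(75.1/10) = 7.405e+07, i.e. 78.70 dB(A).
The limit corresponds to 10^(80.2/10) = 1.047e+08; subtracting the fixed part leaves 3.067e+07 for the ultrasonic cleaner, i.e. 74.87 dB(A).
So the ultrasonic cleaner must be reduced from 78.1 to 74.87 dB(A): IL = 3.23 dB.

3 dB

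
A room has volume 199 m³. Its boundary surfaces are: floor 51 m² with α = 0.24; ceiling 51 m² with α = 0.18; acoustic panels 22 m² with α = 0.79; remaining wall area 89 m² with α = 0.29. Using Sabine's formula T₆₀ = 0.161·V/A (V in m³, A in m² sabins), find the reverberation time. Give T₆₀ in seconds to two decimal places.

Total absorption A = 51·0.24 + 51·0.18 + 22·0.79 + 89·0.29 = 64.61 m² sabins.
T₆₀ = 0.161 × 199 / 64.61 = 0.496 s.

0.50 s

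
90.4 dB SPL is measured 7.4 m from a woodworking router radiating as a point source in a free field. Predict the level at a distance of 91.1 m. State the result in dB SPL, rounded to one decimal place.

68.6 dB SPL

Point-source attenuation: ΔL = 20·log₁₀(r₂/r₁) = 20·log₁₀(91.1/7.4) = 21.806 dB.
L₂ = 90.4 − 20·log₁₀(91.1/7.4) = 90.4 − 21.806 = 68.59 dB SPL.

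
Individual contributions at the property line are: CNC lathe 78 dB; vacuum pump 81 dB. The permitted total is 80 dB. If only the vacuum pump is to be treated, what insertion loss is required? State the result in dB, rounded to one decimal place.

Everything except the vacuum pump sums to 10^(78/10) = 6.310e+07 in linear terms, 78.00 dB.
The limit corresponds to 10^(80/10) = 1.000e+08; subtracting the fixed part leaves 3.690e+07 for the vacuum pump, i.e. 75.67 dB.
Required insertion loss = 81 − 75.67 = 5.33 dB.

5.3 dB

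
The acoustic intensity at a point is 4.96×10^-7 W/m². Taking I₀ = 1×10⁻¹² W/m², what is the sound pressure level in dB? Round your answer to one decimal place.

57.0 dB

I/I₀ = 4.96×10^-7/10⁻¹² = 4.96×10^5, and L = 10·log₁₀(I/I₀).
L = 10·(0.6955 + 5) = 56.95 dB.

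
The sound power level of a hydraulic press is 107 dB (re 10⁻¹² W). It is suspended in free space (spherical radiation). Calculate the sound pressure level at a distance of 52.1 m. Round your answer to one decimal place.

61.7 dB

The power spreads over a sphere of area 4π·r², so L_p = L_w − 10·log₁₀(4π·r²).
4π·r² = 3.411e+04 m², 10·log₁₀ of that is 45.329 dB.
L_p = 107 − 45.329 = 61.67 dB.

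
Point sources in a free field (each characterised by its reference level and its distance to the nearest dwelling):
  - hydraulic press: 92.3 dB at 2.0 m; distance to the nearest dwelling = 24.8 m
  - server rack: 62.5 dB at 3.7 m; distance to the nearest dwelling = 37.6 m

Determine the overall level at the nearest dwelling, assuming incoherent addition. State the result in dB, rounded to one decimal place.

Apply inverse-square spreading to bring every level to the receiver, then sum 10^(L/10).
hydraulic press: 92.3 − 20·log₁₀(24.8/2.0) = 92.3 − 21.87 = 70.43 dB.
server rack: 62.5 − 20·log₁₀(37.6/3.7) = 62.5 − 20.14 = 42.36 dB.
Σ 10^(L/10) = 1.106e+07 → L_total = 10·log₁₀(1.106e+07) = 70.44 dB.

70.4 dB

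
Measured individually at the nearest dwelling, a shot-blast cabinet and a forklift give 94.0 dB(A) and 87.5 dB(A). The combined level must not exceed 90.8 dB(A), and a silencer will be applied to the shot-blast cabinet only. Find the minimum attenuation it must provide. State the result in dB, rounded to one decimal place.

5.9 dB

Fixed contribution from the other source: Σ 10^(L/10) = 10^(87.5/10) = 5.623e+08 (87.50 dB(A)).
To meet 90.8 dB(A) overall, the treated shot-blast cabinet may contribute at most 10^(90.8/10) − 5.623e+08 = 6.399e+08, i.e. 88.06 dB(A).
So the shot-blast cabinet must be reduced from 94.0 to 88.06 dB(A): IL = 5.94 dB.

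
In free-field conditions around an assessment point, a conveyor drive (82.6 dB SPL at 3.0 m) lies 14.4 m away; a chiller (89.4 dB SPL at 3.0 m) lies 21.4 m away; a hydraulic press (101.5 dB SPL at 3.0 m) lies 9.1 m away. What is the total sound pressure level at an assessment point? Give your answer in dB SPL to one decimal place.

Propagate each source to the receiver with L = L_ref − 20·log₁₀(r/r_ref), then add intensities.
conveyor drive: 82.6 − 20·log₁₀(14.4/3.0) = 82.6 − 13.62 = 68.98 dB SPL.
chiller: 89.4 − 20·log₁₀(21.4/3.0) = 89.4 − 17.07 = 72.33 dB SPL.
hydraulic press: 101.5 − 20·log₁₀(9.1/3.0) = 101.5 − 9.64 = 91.86 dB SPL.
Σ 10^(L/10) = 1.560e+09 → L_total = 10·log₁₀(1.560e+09) = 91.93 dB SPL.

91.9 dB SPL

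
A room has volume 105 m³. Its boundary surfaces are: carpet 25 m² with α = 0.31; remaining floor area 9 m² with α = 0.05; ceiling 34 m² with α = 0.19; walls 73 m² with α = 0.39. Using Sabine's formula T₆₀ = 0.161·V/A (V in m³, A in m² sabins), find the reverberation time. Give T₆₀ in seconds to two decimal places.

0.39 s

A = Σ Sᵢαᵢ = 25·0.31 + 9·0.05 + 34·0.19 + 73·0.39 = 43.13 m².
T₆₀ = 0.161 × 105 / 43.13 = 0.392 s.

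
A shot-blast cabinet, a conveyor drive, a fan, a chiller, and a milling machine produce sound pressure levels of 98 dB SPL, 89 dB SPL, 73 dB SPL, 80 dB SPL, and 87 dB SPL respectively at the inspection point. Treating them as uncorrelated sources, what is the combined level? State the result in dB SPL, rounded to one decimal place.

98.9 dB SPL

For uncorrelated sources the intensities add, so convert each level to linear form, sum, and take 10·log₁₀ of the total.
Σ 10^(L/10) = 10^(98/10) + 10^(89/10) + 10^(73/10) + 10^(80/10) + 10^(87/10) = 7.725e+09.
L_total = 10·log₁₀(7.725e+09) = 98.88 dB SPL.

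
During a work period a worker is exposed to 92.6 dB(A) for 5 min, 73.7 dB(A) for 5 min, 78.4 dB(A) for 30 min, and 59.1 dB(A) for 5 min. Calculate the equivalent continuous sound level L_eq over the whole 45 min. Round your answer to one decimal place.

84.0 dB(A)

The energy average is taken in the linear domain: L_eq = 10·log₁₀[(Σ tᵢ·10^(Lᵢ/10))/T], T = 45 min.
Σ tᵢ·10^(Lᵢ/10) = 5·10^(92.6/10) + 5·10^(73.7/10) + 30·10^(78.4/10) + 5·10^(59.1/10) = 1.130e+10.
L_eq = 10·log₁₀(1.130e+10/45) = 84.00 dB(A).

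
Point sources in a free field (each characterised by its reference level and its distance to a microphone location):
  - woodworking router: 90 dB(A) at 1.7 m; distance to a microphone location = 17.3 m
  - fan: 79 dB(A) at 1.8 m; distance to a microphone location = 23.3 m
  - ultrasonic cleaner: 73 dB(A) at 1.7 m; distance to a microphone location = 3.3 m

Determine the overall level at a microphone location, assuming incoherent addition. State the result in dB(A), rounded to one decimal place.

Propagate each source to the receiver with L = L_ref − 20·log₁₀(r/r_ref), then add intensities.
woodworking router: 90 − 20·log₁₀(17.3/1.7) = 90 − 20.15 = 69.85 dB(A).
fan: 79 − 20·log₁₀(23.3/1.8) = 79 − 22.24 = 56.76 dB(A).
ultrasonic cleaner: 73 − 20·log₁₀(3.3/1.7) = 73 − 5.76 = 67.24 dB(A).
Σ 10^(L/10) = 1.543e+07 → L_total = 10·log₁₀(1.543e+07) = 71.88 dB(A).

71.9 dB(A)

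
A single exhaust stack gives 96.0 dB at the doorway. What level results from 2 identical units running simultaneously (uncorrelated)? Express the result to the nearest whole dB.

L_total = L₁ + 10·log₁₀ N for N identical incoherent sources.
L_total = 96.0 + 10·log₁₀(2) = 96.0 + 3.010 = 99.01 dB.

99 dB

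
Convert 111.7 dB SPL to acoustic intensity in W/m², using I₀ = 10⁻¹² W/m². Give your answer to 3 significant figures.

0.148 W/m²

L = 10·log₁₀(I/I₀) ⇒ I = I₀·10^(L/10) = 10⁻¹² × 10^11.17.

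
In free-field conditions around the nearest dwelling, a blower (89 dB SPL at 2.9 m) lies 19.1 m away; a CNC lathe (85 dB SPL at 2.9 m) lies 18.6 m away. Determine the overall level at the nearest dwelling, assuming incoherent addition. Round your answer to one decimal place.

First find each source's level at the receiver (point-source: −20·log₁₀(r/r_ref)), then combine on an intensity basis.
blower: 89 − 20·log₁₀(19.1/2.9) = 89 − 16.37 = 72.63 dB SPL.
CNC lathe: 85 − 20·log₁₀(18.6/2.9) = 85 − 16.14 = 68.86 dB SPL.
Σ 10^(L/10) = 2.600e+07 → L_total = 10·log₁₀(2.600e+07) = 74.15 dB SPL.

74.1 dB SPL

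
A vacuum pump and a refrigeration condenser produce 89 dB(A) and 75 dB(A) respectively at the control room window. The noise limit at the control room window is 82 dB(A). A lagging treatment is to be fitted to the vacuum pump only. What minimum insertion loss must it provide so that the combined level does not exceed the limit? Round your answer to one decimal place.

8.0 dB

The untreated sources together contribute 10^(75/10) = 3.162e+07, i.e. 75.00 dB(A).
To meet 82 dB(A) overall, the treated vacuum pump may contribute at most 10^(82/10) − 3.162e+07 = 1.269e+08, i.e. 81.03 dB(A).
Required insertion loss = 89 − 81.03 = 7.97 dB.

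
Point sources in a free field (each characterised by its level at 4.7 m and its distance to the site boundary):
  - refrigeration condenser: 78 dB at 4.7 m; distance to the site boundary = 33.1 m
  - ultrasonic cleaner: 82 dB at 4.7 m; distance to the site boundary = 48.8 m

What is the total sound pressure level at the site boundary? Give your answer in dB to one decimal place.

64.4 dB

First find each source's level at the receiver (point-source: −20·log₁₀(r/r_ref)), then combine on an intensity basis.
refrigeration condenser: 78 − 20·log₁₀(33.1/4.7) = 78 − 16.95 = 61.05 dB.
ultrasonic cleaner: 82 − 20·log₁₀(48.8/4.7) = 82 − 20.33 = 61.67 dB.
Σ 10^(L/10) = 2.742e+06 → L_total = 10·log₁₀(2.742e+06) = 64.38 dB.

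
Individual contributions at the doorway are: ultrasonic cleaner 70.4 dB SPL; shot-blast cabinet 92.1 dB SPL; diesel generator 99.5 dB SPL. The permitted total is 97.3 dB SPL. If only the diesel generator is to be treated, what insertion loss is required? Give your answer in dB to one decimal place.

3.8 dB

Everything except the diesel generator sums to 10^(70.4/10) + 10^(92.1/10) = 1.633e+09 in linear terms, 92.13 dB SPL.
The limit corresponds to 10^(97.3/10) = 5.370e+09; subtracting the fixed part leaves 3.738e+09 for the diesel generator, i.e. 95.73 dB SPL.
So the diesel generator must be reduced from 99.5 to 95.73 dB SPL: IL = 3.77 dB.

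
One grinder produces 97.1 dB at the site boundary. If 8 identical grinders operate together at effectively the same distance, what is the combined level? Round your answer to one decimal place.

106.1 dB

With 8 equal, uncorrelated contributions the intensity is 8× that of one unit, giving a rise of 10·log₁₀ 8.
L_total = 97.1 + 10·log₁₀(8) = 97.1 + 9.031 = 106.13 dB.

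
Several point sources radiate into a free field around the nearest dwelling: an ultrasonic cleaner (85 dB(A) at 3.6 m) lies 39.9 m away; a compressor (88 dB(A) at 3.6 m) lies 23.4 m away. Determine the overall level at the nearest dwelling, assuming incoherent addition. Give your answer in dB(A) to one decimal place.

First find each source's level at the receiver (point-source: −20·log₁₀(r/r_ref)), then combine on an intensity basis.
ultrasonic cleaner: 85 − 20·log₁₀(39.9/3.6) = 85 − 20.89 = 64.11 dB(A).
compressor: 88 − 20·log₁₀(23.4/3.6) = 88 − 16.26 = 71.74 dB(A).
Σ 10^(L/10) = 1.751e+07 → L_total = 10·log₁₀(1.751e+07) = 72.43 dB(A).

72.4 dB(A)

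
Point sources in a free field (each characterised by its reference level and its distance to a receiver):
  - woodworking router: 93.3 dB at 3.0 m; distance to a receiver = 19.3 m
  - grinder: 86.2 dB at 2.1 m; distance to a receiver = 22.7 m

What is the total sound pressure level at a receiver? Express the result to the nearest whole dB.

First find each source's level at the receiver (point-source: −20·log₁₀(r/r_ref)), then combine on an intensity basis.
woodworking router: 93.3 − 20·log₁₀(19.3/3.0) = 93.3 − 16.17 = 77.13 dB.
grinder: 86.2 − 20·log₁₀(22.7/2.1) = 86.2 − 20.68 = 65.52 dB.
Σ 10^(L/10) = 5.522e+07 → L_total = 10·log₁₀(5.522e+07) = 77.42 dB.

77 dB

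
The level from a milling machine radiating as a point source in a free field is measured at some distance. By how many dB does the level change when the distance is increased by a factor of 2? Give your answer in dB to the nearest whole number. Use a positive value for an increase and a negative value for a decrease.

With spherical spreading the level changes by −20·log₁₀(r₂/r₁).
ΔL = −20·log₁₀(2) = -6.02 dB.

-6 dB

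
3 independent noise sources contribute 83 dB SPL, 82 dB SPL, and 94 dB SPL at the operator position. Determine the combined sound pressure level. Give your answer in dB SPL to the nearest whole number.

Incoherent sources combine by intensity addition: L_total = 10·log₁₀(Σ 10^(L_i/10)).
Σ 10^(L/10) = 10^(83/10) + 10^(82/10) + 10^(94/10) = 2.870e+09.
L_total = 10·log₁₀(2.870e+09) = 94.58 dB SPL.

95 dB SPL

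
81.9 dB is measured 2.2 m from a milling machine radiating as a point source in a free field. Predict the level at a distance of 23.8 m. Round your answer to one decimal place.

61.2 dB

Spherical spreading from a point source gives a 20·log₁₀(r₂/r₁) drop.
L₂ = 81.9 − 20·log₁₀(23.8/2.2) = 81.9 − 20.683 = 61.22 dB.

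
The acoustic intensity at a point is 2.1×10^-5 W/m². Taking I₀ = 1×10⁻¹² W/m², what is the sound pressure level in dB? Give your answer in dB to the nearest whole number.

Dividing by I₀ shifts the exponent by 12: I/I₀ = 2.1×10^7.
L = 10·(0.3222 + 7) = 73.22 dB.

73 dB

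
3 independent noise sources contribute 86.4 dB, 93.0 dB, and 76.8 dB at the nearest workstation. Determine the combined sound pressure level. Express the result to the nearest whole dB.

94 dB

For uncorrelated sources the intensities add, so convert each level to linear form, sum, and take 10·log₁₀ of the total.
Σ 10^(L/10) = 10^(86.4/10) + 10^(93.0/10) + 10^(76.8/10) = 2.480e+09.
L_total = 10·log₁₀(2.480e+09) = 93.94 dB.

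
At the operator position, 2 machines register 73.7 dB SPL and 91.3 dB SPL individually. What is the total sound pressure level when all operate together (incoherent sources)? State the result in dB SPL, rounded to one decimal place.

Incoherent sources combine by intensity addition: L_total = 10·log₁₀(Σ 10^(L_i/10)).
Σ 10^(L/10) = 10^(73.7/10) + 10^(91.3/10) = 1.372e+09.
L_total = 10·log₁₀(1.372e+09) = 91.37 dB SPL.

91.4 dB SPL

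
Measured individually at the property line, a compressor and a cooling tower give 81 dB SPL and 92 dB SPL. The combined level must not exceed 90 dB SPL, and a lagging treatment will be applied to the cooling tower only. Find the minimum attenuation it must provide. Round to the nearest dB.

The untreated sources together contribute 10^(81/10) = 1.259e+08, i.e. 81.00 dB SPL.
To meet 90 dB SPL overall, the treated cooling tower may contribute at most 10^(90/10) − 1.259e+08 = 8.741e+08, i.e. 89.42 dB SPL.
So the cooling tower must be reduced from 92 to 89.42 dB SPL: IL = 2.58 dB.

3 dB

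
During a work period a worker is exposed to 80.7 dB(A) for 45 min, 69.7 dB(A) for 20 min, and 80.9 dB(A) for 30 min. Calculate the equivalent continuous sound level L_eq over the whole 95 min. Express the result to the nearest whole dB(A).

Weight each interval's intensity by its duration and average over T = 95 min:
Σ tᵢ·10^(Lᵢ/10) = 45·10^(80.7/10) + 20·10^(69.7/10) + 30·10^(80.9/10) = 9.164e+09.
L_eq = 10·log₁₀(9.164e+09/95) = 79.84 dB(A).

80 dB(A)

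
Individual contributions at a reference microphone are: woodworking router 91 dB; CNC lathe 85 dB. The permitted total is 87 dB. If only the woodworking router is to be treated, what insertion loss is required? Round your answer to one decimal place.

8.3 dB

The untreated sources together contribute 10^(85/10) = 3.162e+08, i.e. 85.00 dB.
To meet 87 dB overall, the treated woodworking router may contribute at most 10^(87/10) − 3.162e+08 = 1.850e+08, i.e. 82.67 dB.
Required insertion loss = 91 − 82.67 = 8.33 dB.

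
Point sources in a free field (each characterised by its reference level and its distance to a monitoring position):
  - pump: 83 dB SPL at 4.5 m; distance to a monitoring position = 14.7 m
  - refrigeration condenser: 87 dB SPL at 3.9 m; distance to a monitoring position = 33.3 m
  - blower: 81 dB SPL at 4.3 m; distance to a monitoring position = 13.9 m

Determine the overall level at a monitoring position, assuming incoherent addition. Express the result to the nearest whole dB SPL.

First find each source's level at the receiver (point-source: −20·log₁₀(r/r_ref)), then combine on an intensity basis.
pump: 83 − 20·log₁₀(14.7/4.5) = 83 − 10.28 = 72.72 dB SPL.
refrigeration condenser: 87 − 20·log₁₀(33.3/3.9) = 87 − 18.63 = 68.37 dB SPL.
blower: 81 − 20·log₁₀(13.9/4.3) = 81 − 10.19 = 70.81 dB SPL.
Σ 10^(L/10) = 3.762e+07 → L_total = 10·log₁₀(3.762e+07) = 75.75 dB SPL.

76 dB SPL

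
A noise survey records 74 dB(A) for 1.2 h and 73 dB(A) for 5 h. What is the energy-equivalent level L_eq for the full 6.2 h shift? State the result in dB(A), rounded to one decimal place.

73.2 dB(A)

L_eq = 10·log₁₀[(1/T)·Σ tᵢ·10^(Lᵢ/10)] with T = 6.2 h.
Σ tᵢ·10^(Lᵢ/10) = 1.2·10^(74/10) + 5·10^(73/10) = 1.299e+08.
L_eq = 10·log₁₀(1.299e+08/6.2) = 73.21 dB(A).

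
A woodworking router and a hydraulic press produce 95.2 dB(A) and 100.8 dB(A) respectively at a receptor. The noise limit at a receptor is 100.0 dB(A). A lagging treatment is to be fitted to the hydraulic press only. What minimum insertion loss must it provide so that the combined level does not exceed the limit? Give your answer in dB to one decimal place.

2.5 dB

Fixed contribution from the other source: Σ 10^(L/10) = 10^(95.2/10) = 3.311e+09 (95.20 dB(A)).
The limit corresponds to 10^(100.0/10) = 1.000e+10; subtracting the fixed part leaves 6.689e+09 for the hydraulic press, i.e. 98.25 dB(A).
Required insertion loss = 100.8 − 98.25 = 2.55 dB.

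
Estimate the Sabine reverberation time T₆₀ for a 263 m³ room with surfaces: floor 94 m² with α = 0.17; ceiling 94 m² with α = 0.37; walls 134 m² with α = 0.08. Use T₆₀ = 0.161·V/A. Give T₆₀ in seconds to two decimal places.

0.69 s

A = Σ Sᵢαᵢ = 94·0.17 + 94·0.37 + 134·0.08 = 61.48 m².
T₆₀ = 0.161 × 263 / 61.48 = 0.689 s.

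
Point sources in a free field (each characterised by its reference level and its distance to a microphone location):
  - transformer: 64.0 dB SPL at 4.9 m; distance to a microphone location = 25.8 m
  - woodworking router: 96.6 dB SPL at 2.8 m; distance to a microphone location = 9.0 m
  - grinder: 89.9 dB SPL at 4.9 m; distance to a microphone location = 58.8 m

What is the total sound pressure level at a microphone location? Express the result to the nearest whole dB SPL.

87 dB SPL

First find each source's level at the receiver (point-source: −20·log₁₀(r/r_ref)), then combine on an intensity basis.
transformer: 64.0 − 20·log₁₀(25.8/4.9) = 64.0 − 14.43 = 49.57 dB SPL.
woodworking router: 96.6 − 20·log₁₀(9.0/2.8) = 96.6 − 10.14 = 86.46 dB SPL.
grinder: 89.9 − 20·log₁₀(58.8/4.9) = 89.9 − 21.58 = 68.32 dB SPL.
Σ 10^(L/10) = 4.493e+08 → L_total = 10·log₁₀(4.493e+08) = 86.53 dB SPL.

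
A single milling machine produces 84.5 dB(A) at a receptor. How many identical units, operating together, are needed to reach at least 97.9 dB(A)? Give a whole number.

N identical sources give L₁ + 10·log₁₀ N, so require 10·log₁₀ N ≥ 97.9 − 84.5 = 13.4 dB.
N ≥ 10^(13.4/10) = 21.878, so N = 22.

22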